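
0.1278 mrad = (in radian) 0.0001278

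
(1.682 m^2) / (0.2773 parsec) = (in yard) 2.15e-16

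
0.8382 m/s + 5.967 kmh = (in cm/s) 249.6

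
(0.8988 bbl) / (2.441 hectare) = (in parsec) 1.897e-22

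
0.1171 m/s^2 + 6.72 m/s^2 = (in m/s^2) 6.837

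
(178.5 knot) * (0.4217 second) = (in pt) 1.098e+05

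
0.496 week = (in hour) 83.33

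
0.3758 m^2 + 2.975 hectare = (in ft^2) 3.202e+05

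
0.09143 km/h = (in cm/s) 2.54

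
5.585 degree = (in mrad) 97.48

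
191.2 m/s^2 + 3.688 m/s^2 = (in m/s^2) 194.9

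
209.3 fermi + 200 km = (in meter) 2e+05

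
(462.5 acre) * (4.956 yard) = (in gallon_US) 2.241e+09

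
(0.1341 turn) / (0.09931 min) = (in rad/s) 0.1414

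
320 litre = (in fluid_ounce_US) 1.082e+04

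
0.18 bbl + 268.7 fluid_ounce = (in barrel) 0.23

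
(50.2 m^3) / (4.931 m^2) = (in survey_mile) 0.006326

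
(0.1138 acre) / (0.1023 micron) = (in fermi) 4.502e+24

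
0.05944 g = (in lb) 0.000131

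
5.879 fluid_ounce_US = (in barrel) 0.001094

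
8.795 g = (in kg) 0.008795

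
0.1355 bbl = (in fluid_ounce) 728.4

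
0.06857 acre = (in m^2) 277.5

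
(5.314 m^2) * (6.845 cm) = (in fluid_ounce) 1.23e+04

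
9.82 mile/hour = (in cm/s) 439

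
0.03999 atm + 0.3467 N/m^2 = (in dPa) 4.052e+04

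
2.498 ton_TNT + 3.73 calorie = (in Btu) 9.906e+06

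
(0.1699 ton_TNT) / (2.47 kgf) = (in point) 8.319e+10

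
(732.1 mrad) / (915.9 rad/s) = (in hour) 2.22e-07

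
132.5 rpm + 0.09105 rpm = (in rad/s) 13.88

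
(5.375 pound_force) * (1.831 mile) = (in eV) 4.397e+23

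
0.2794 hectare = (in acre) 0.6904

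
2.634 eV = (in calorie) 1.009e-19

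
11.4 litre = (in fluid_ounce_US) 385.5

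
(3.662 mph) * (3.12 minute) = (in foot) 1005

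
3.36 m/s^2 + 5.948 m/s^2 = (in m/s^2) 9.308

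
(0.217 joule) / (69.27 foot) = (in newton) 0.01028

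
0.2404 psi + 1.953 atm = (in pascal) 1.995e+05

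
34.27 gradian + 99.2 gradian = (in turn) 0.3337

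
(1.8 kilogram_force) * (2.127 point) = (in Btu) 1.255e-05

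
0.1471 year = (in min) 7.732e+04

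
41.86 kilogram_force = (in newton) 410.5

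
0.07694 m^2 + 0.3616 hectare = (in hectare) 0.3616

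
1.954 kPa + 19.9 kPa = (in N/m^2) 2.185e+04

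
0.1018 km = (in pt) 2.886e+05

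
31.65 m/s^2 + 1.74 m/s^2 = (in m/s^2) 33.39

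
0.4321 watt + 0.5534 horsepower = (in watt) 413.1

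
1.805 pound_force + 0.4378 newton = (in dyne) 8.467e+05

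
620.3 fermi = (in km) 6.203e-16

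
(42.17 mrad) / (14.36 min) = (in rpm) 0.0004674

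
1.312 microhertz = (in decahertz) 1.312e-07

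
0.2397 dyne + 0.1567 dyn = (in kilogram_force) 4.042e-07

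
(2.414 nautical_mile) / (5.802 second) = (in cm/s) 7.705e+04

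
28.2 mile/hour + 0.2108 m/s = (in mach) 0.03764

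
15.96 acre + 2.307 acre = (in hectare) 7.392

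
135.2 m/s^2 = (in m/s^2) 135.2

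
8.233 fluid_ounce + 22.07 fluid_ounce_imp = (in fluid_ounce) 29.44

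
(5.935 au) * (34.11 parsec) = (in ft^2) 1.006e+31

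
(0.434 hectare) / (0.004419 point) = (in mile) 1.73e+06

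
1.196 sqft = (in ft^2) 1.196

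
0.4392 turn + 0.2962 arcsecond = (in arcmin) 9487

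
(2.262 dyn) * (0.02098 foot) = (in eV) 9.028e+11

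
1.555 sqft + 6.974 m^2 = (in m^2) 7.118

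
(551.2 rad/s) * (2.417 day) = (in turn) 1.832e+07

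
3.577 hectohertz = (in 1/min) 2.146e+04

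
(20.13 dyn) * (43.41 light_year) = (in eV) 5.16e+32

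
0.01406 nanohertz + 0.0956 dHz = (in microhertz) 9560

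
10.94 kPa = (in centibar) 10.94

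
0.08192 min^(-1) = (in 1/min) 0.08192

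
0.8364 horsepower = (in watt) 623.7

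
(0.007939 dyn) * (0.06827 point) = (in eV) 1.193e+07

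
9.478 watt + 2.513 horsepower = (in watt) 1883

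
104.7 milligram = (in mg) 104.7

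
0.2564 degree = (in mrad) 4.475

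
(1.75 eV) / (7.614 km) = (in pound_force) 8.278e-24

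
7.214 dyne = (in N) 7.214e-05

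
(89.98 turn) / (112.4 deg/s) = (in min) 4.803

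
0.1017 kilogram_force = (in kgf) 0.1017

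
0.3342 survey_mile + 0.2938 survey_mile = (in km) 1.011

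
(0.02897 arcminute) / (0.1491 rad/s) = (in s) 5.652e-05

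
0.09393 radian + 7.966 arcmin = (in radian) 0.09625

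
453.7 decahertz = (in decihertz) 4.537e+04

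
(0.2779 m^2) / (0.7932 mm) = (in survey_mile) 0.2177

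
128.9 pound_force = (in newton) 573.4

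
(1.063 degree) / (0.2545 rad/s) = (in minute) 0.001215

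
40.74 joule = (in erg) 4.074e+08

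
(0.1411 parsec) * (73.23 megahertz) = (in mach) 9.364e+20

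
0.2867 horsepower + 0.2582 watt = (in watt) 214.1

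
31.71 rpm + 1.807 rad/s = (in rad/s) 5.128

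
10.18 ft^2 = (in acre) 0.0002337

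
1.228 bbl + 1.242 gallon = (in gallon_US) 52.82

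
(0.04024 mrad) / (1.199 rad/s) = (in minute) 5.594e-07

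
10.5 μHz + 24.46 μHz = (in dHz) 0.0003496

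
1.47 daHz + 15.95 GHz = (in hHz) 1.595e+08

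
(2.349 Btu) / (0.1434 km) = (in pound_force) 3.885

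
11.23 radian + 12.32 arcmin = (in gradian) 715.2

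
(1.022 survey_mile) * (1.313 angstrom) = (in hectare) 2.16e-11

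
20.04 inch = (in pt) 1443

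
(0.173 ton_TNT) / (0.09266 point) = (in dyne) 2.214e+18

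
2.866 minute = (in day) 0.00199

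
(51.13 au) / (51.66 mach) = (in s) 4.348e+08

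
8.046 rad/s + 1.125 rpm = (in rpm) 77.96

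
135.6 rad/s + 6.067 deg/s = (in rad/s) 135.7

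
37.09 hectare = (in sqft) 3.992e+06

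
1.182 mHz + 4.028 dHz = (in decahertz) 0.0404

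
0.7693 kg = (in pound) 1.696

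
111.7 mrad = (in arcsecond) 2.304e+04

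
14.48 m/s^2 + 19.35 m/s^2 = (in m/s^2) 33.83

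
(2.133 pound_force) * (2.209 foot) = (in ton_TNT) 1.527e-09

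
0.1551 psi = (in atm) 0.01055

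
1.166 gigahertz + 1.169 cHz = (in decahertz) 1.166e+08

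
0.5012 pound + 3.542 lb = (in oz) 64.69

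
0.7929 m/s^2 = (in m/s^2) 0.7929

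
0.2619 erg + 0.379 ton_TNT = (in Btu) 1.503e+06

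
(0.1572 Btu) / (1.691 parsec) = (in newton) 3.179e-15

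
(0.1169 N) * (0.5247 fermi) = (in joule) 6.134e-17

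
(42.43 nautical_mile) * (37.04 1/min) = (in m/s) 4.851e+04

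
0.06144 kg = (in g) 61.44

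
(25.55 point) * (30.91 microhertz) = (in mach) 8.182e-10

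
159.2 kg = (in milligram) 1.592e+08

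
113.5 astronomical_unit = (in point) 4.813e+16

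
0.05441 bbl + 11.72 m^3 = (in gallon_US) 3098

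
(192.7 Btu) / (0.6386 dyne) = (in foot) 1.045e+11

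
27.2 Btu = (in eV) 1.791e+23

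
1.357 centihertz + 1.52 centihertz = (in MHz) 2.877e-08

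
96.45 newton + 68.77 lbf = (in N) 402.4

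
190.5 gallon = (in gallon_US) 190.5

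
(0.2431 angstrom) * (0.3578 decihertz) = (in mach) 2.555e-15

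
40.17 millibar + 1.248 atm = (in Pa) 1.305e+05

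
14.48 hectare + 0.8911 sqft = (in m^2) 1.448e+05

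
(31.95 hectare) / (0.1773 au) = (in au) 8.052e-17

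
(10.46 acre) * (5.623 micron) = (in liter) 238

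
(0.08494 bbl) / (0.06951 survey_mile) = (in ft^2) 0.001299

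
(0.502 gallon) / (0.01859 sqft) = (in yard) 1.203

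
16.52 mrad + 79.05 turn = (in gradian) 3.162e+04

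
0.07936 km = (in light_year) 8.388e-15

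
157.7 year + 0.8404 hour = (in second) 4.973e+09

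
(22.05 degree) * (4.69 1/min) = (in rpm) 0.2873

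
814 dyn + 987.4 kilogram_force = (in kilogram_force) 987.4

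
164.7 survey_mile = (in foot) 8.696e+05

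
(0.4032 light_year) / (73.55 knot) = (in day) 1.167e+09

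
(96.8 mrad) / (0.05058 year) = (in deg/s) 3.477e-06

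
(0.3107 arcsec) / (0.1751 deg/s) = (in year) 1.563e-11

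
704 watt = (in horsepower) 0.9441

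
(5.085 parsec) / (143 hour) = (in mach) 8.951e+08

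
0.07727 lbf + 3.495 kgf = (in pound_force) 7.782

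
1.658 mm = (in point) 4.7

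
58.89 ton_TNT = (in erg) 2.464e+18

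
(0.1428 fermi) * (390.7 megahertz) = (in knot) 1.085e-07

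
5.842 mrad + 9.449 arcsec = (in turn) 0.0009371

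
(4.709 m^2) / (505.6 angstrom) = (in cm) 9.314e+09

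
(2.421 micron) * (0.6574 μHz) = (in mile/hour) 3.56e-12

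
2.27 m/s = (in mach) 0.006667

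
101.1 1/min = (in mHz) 1685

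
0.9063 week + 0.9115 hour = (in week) 0.9117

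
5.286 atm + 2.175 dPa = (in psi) 77.68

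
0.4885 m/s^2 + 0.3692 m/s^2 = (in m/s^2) 0.8577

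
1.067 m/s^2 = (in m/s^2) 1.067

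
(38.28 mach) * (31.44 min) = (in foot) 8.067e+07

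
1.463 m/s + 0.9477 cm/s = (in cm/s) 147.2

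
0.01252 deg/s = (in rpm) 0.002087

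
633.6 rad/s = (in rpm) 6050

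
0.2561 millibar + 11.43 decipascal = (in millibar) 0.2675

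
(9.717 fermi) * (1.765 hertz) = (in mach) 5.037e-17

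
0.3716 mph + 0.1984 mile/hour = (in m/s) 0.2548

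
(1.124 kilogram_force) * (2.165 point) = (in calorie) 0.002012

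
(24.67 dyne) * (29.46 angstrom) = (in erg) 7.268e-06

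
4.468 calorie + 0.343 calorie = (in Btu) 0.01908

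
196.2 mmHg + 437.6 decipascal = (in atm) 0.2586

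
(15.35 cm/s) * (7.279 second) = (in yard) 1.222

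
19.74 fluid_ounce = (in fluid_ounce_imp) 20.55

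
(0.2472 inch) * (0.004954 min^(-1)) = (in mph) 1.16e-06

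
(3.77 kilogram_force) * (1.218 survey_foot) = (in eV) 8.567e+19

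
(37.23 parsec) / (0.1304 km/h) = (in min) 5.286e+17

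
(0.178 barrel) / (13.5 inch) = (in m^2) 0.08253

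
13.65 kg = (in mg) 1.365e+07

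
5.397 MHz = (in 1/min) 3.238e+08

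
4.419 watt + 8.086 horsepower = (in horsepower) 8.092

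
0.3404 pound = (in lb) 0.3404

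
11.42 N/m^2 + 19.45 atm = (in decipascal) 1.971e+07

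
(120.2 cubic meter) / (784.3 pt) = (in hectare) 0.04344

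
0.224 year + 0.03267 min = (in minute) 1.177e+05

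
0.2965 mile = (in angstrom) 4.772e+12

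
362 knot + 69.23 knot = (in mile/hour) 496.3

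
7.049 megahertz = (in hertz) 7.049e+06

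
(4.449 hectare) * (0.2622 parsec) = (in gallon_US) 9.509e+22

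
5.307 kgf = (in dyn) 5.204e+06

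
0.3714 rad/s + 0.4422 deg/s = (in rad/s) 0.3791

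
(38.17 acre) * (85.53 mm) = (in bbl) 8.31e+04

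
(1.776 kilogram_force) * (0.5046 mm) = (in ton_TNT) 2.1e-12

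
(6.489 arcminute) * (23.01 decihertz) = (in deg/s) 0.2489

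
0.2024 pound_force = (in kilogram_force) 0.09181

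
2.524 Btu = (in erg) 2.663e+10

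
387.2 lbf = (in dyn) 1.722e+08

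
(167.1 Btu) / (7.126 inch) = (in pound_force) 2.19e+05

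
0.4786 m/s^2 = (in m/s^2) 0.4786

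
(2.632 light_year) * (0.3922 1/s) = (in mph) 2.185e+16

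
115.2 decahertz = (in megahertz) 0.001152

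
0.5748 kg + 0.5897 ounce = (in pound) 1.304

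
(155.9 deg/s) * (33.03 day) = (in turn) 1.236e+06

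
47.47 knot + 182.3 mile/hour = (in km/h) 381.3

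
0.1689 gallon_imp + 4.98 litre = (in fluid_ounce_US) 194.4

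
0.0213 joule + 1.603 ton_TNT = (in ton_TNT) 1.603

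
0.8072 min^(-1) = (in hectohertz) 0.0001345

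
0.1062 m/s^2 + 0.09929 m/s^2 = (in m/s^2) 0.2055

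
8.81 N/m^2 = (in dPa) 88.1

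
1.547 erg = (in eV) 9.656e+11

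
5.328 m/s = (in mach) 0.01565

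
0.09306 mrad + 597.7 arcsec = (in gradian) 0.1904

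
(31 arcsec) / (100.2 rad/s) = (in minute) 2.5e-08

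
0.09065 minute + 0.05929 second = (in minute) 0.09164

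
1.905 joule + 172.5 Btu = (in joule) 1.82e+05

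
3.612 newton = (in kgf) 0.3683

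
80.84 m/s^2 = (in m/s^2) 80.84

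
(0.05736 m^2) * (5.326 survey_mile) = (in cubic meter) 491.7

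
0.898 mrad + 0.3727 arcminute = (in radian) 0.001006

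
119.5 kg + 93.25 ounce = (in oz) 4308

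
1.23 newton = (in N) 1.23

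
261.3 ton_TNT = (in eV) 6.824e+30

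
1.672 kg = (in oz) 58.98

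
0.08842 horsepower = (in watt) 65.93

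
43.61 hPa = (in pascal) 4361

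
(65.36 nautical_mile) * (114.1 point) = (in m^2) 4872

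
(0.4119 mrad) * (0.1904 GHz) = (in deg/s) 4.493e+06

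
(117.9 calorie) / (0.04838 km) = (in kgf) 1.04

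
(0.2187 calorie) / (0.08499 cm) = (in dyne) 1.077e+08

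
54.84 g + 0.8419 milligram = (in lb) 0.1209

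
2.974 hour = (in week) 0.0177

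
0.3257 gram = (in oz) 0.01149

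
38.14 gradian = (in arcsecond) 1.236e+05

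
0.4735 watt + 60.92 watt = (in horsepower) 0.08233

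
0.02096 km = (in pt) 5.941e+04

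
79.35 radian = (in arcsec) 1.637e+07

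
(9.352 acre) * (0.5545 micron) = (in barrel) 0.132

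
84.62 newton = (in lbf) 19.02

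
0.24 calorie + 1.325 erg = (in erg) 1.004e+07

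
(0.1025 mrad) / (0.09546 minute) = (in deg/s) 0.001025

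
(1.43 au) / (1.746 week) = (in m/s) 2.026e+05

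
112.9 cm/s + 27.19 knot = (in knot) 29.38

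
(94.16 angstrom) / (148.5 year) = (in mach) 5.905e-21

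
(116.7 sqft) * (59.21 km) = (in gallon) 1.696e+08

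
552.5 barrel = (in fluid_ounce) 2.97e+06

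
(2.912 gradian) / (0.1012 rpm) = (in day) 4.996e-05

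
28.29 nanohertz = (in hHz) 2.829e-10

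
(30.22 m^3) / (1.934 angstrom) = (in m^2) 1.563e+11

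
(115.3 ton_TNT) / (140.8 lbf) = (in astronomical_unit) 0.005149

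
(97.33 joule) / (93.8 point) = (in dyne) 2.941e+08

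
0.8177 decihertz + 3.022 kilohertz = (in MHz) 0.003022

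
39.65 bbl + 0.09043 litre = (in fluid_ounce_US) 2.132e+05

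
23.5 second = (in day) 0.000272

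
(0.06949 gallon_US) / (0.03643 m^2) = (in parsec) 2.34e-19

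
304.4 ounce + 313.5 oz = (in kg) 17.52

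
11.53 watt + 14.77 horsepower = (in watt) 1.103e+04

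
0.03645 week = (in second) 2.204e+04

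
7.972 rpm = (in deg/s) 47.83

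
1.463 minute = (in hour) 0.02438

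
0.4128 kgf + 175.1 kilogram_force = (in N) 1721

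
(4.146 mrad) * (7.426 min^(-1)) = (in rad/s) 0.0005131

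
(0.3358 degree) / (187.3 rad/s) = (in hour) 8.692e-09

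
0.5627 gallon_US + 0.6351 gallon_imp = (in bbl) 0.03156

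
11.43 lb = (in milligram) 5.185e+06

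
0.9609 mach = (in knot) 636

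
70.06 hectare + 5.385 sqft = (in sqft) 7.541e+06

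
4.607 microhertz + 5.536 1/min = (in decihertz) 0.9227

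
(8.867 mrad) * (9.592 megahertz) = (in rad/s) 8.505e+04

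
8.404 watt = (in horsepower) 0.01127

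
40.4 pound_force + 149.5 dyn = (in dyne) 1.797e+07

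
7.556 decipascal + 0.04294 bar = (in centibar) 4.295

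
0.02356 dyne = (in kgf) 2.402e-08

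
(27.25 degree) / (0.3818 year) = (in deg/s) 2.263e-06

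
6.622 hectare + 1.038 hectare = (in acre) 18.93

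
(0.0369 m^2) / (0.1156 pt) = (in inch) 3.562e+04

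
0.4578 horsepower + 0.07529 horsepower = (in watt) 397.5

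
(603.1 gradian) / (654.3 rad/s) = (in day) 1.676e-07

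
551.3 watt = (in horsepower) 0.7393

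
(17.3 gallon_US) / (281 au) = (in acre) 3.85e-19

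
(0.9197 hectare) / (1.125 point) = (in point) 6.569e+10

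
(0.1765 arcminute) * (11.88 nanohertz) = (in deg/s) 3.495e-11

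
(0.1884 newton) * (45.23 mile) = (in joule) 1.371e+04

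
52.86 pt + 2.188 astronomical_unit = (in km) 3.273e+08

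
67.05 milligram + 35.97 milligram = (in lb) 0.0002271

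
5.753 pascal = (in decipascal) 57.53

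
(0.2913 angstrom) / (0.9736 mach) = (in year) 2.786e-21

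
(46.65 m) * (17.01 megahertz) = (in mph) 1.775e+09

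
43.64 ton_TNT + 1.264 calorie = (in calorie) 4.364e+10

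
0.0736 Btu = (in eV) 4.847e+20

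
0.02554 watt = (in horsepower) 3.425e-05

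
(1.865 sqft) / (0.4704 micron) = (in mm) 3.683e+08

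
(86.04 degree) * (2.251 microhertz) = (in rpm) 3.228e-05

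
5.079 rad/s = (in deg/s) 291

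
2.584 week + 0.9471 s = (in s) 1.563e+06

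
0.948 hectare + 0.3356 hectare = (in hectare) 1.284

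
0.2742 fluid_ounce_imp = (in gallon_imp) 0.001714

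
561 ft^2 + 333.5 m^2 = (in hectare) 0.03856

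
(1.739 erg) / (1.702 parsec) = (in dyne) 3.311e-19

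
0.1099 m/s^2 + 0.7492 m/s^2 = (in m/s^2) 0.8591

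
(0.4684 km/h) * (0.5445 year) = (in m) 2.234e+06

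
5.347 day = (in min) 7700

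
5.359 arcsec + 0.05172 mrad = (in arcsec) 16.03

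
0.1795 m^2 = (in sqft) 1.932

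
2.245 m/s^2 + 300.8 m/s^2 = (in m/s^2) 303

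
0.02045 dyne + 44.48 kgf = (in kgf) 44.48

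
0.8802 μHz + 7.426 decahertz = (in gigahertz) 7.426e-08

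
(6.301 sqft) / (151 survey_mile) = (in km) 2.409e-09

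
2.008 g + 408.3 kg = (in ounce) 1.44e+04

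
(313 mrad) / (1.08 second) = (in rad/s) 0.2898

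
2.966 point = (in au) 6.994e-15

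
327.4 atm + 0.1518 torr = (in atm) 327.4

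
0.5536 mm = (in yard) 0.0006054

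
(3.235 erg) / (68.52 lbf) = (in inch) 4.179e-08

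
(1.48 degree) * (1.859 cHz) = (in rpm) 0.004586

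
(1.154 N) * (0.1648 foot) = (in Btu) 5.494e-05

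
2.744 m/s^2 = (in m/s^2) 2.744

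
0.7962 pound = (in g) 361.2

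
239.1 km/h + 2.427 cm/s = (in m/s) 66.44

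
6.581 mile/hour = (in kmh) 10.59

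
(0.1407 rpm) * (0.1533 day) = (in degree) 1.118e+04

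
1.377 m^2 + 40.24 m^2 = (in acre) 0.01028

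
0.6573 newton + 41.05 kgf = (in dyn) 4.032e+07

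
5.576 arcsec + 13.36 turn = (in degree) 4810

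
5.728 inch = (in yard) 0.1591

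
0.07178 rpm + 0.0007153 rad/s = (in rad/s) 0.008232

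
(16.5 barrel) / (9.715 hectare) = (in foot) 8.859e-05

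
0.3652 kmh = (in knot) 0.1972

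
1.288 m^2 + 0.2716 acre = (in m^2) 1100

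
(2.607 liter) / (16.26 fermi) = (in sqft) 1.726e+12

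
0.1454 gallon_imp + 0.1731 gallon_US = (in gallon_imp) 0.2895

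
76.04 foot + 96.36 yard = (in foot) 365.1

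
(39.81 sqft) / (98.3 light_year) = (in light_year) 4.204e-34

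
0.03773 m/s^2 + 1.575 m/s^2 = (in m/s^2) 1.613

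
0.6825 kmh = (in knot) 0.3685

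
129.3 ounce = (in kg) 3.666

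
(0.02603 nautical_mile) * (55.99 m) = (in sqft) 2.905e+04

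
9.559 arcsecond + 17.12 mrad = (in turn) 0.002732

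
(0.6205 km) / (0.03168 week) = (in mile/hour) 0.07244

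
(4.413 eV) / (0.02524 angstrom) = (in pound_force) 6.298e-08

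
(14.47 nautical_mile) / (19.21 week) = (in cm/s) 0.2307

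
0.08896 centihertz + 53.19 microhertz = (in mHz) 0.9428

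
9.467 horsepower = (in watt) 7060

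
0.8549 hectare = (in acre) 2.113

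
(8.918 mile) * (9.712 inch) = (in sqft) 3.811e+04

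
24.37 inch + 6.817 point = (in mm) 621.4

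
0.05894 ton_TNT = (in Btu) 2.337e+05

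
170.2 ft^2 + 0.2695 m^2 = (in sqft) 173.1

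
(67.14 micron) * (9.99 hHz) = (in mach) 0.000197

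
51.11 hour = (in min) 3067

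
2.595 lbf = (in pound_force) 2.595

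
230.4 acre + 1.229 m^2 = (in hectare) 93.24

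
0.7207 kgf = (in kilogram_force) 0.7207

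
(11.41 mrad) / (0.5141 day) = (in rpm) 2.453e-06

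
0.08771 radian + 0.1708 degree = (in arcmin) 311.8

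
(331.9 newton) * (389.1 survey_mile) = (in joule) 2.078e+08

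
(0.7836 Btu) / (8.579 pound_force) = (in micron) 2.166e+07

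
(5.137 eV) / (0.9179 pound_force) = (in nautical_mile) 1.088e-22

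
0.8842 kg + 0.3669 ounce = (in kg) 0.8946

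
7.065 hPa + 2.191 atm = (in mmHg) 1670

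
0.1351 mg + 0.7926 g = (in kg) 0.0007927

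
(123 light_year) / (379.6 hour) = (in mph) 1.905e+12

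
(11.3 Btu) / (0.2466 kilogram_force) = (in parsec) 1.598e-13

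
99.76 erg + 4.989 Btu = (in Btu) 4.989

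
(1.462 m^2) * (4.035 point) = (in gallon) 0.5498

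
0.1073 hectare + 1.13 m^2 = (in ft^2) 1.156e+04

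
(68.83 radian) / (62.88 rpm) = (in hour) 0.002904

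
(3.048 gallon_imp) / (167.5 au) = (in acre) 1.366e-19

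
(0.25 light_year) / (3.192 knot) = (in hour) 4.001e+11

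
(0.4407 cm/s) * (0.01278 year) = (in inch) 6.993e+04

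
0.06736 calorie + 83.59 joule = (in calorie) 20.05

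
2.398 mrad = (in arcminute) 8.244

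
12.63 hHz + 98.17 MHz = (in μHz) 9.817e+13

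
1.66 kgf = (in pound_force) 3.66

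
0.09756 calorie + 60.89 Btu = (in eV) 4.01e+23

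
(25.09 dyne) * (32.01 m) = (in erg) 8.031e+04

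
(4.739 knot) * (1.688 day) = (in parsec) 1.152e-11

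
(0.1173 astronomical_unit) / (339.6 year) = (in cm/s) 163.9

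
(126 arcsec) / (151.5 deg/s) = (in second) 0.000231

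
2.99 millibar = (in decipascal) 2990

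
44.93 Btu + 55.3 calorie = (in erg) 4.764e+11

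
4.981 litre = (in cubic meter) 0.004981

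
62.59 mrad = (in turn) 0.009962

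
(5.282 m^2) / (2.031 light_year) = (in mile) 1.708e-19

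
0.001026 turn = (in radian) 0.006447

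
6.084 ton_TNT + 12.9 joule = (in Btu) 2.413e+07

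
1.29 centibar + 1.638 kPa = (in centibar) 2.928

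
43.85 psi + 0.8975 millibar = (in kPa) 302.4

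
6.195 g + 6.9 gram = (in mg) 1.31e+04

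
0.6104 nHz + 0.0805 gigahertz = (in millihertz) 8.05e+10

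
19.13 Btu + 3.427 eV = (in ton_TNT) 4.824e-06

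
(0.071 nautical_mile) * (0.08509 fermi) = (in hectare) 1.119e-18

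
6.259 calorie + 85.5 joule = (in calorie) 26.69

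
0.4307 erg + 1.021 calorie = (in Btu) 0.004049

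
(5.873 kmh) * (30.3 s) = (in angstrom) 4.943e+11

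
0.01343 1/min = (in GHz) 2.238e-13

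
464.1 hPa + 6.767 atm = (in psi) 106.2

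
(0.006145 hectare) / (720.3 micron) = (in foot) 2.799e+05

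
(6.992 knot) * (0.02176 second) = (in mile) 4.864e-05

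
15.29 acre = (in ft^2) 6.66e+05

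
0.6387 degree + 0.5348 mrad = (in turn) 0.001859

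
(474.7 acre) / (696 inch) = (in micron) 1.087e+11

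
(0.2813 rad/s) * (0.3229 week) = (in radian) 5.494e+04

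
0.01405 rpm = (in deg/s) 0.0843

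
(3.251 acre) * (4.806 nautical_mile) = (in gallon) 3.093e+10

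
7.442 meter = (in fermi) 7.442e+15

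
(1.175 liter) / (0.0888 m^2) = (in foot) 0.04341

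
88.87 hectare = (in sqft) 9.566e+06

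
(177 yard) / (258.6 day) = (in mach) 2.127e-08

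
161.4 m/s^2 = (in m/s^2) 161.4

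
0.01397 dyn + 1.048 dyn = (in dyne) 1.062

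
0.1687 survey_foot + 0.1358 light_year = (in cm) 1.285e+17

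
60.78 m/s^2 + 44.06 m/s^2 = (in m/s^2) 104.8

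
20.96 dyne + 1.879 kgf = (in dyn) 1.843e+06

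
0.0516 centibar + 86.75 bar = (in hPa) 8.675e+04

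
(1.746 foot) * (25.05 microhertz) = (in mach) 3.915e-08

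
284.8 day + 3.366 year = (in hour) 3.632e+04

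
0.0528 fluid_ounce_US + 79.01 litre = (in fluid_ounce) 2672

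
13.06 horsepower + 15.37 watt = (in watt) 9754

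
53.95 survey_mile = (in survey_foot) 2.849e+05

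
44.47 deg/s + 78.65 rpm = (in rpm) 86.06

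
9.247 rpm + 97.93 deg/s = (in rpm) 25.57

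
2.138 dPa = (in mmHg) 0.001604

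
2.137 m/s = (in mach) 0.006276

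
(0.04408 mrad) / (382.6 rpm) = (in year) 3.489e-14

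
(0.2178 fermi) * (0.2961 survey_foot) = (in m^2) 1.966e-17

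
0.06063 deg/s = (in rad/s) 0.001058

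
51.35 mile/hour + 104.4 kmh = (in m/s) 51.96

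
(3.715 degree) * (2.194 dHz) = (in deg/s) 0.8151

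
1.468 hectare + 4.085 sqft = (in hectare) 1.468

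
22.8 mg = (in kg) 2.28e-05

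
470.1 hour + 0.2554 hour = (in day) 19.6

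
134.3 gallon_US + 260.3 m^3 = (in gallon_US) 6.89e+04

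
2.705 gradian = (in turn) 0.006763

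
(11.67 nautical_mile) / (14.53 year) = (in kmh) 0.0001698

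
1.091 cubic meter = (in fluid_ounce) 3.689e+04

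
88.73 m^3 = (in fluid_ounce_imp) 3.123e+06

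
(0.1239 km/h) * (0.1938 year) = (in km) 210.3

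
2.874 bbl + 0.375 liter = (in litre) 457.3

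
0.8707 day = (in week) 0.1244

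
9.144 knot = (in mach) 0.01382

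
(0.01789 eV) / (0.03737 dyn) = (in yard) 8.388e-15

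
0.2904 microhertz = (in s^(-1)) 2.904e-07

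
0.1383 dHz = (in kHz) 1.383e-05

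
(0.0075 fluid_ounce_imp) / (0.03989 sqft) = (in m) 5.75e-05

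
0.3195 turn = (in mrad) 2007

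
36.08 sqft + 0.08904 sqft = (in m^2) 3.36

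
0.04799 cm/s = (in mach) 1.409e-06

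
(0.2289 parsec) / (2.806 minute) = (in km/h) 1.51e+14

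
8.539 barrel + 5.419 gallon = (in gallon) 364.1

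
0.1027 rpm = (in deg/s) 0.6162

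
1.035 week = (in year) 0.01985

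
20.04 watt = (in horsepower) 0.02687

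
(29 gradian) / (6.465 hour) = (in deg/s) 0.001121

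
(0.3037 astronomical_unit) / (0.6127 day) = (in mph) 1.92e+06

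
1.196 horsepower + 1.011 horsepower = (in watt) 1646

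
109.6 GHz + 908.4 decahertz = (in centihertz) 1.096e+13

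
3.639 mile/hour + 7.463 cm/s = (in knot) 3.307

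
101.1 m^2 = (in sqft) 1088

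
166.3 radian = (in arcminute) 5.717e+05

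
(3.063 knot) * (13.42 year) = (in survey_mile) 4.144e+05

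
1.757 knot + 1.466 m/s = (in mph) 5.301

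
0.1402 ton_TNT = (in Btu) 5.56e+05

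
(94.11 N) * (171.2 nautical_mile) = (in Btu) 2.828e+04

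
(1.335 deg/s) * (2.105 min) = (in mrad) 2943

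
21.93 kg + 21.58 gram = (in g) 2.195e+04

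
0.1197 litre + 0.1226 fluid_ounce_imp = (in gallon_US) 0.03254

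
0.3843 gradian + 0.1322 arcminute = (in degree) 0.3481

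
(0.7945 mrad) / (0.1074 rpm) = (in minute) 0.001177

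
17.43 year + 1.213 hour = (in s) 5.497e+08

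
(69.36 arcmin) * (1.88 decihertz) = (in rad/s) 0.003793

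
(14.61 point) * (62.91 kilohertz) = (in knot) 630.3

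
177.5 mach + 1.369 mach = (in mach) 178.9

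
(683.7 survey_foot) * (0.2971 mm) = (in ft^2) 0.6664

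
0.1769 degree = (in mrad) 3.087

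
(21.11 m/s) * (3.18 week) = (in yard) 4.44e+07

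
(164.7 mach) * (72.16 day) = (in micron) 3.496e+17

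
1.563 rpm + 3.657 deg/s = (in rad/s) 0.2275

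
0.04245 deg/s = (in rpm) 0.007075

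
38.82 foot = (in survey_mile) 0.007352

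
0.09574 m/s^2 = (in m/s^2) 0.09574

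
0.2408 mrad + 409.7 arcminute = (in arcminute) 410.5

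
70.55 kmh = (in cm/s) 1960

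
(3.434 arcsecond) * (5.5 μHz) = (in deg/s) 5.246e-09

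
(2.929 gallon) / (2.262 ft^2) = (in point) 149.6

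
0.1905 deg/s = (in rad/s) 0.003325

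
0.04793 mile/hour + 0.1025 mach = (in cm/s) 3492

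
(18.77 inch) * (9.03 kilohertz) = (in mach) 12.64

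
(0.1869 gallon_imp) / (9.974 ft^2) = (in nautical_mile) 4.951e-07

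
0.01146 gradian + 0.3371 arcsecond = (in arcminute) 0.6245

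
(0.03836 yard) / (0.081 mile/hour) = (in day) 1.121e-05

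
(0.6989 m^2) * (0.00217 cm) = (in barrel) 9.539e-05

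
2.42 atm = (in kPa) 245.2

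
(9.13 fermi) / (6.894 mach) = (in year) 1.233e-25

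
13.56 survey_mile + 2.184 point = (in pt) 6.186e+07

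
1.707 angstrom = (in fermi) 1.707e+05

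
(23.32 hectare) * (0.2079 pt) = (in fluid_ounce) 5.783e+05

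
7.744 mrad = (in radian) 0.007744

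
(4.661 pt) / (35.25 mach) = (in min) 2.283e-09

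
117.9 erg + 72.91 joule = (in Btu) 0.06911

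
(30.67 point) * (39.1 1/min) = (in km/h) 0.02538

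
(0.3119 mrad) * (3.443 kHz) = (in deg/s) 61.53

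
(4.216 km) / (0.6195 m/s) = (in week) 0.01125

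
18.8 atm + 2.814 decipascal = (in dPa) 1.905e+07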